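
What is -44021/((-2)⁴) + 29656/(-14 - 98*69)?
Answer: -3395009/1232 ≈ -2755.7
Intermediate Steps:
-44021/((-2)⁴) + 29656/(-14 - 98*69) = -44021/16 + 29656/(-14 - 6762) = -44021*1/16 + 29656/(-6776) = -44021/16 + 29656*(-1/6776) = -44021/16 - 337/77 = -3395009/1232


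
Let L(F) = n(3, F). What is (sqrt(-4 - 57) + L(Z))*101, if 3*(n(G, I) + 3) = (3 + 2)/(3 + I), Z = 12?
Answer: -2626/9 + 101*I*sqrt(61) ≈ -291.78 + 788.83*I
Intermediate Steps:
n(G, I) = -3 + 5/(3*(3 + I)) (n(G, I) = -3 + ((3 + 2)/(3 + I))/3 = -3 + (5/(3 + I))/3 = -3 + 5/(3*(3 + I)))
L(F) = (-22 - 9*F)/(3*(3 + F))
(sqrt(-4 - 57) + L(Z))*101 = (sqrt(-4 - 57) + (-22 - 9*12)/(3*(3 + 12)))*101 = (sqrt(-61) + (1/3)*(-22 - 108)/15)*101 = (I*sqrt(61) + (1/3)*(1/15)*(-130))*101 = (I*sqrt(61) - 26/9)*101 = (-26/9 + I*sqrt(61))*101 = -2626/9 + 101*I*sqrt(61)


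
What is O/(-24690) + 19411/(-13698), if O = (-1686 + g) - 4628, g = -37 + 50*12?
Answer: -33373366/28183635 ≈ -1.1841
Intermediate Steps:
g = 563 (g = -37 + 600 = 563)
O = -5751 (O = (-1686 + 563) - 4628 = -1123 - 4628 = -5751)
O/(-24690) + 19411/(-13698) = -5751/(-24690) + 19411/(-13698) = -5751*(-1/24690) + 19411*(-1/13698) = 1917/8230 - 19411/13698 = -33373366/28183635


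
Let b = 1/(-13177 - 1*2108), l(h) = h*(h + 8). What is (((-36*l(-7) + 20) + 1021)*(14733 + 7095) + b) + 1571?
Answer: 431421799874/15285 ≈ 2.8225e+7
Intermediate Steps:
l(h) = h*(8 + h)
b = -1/15285 (b = 1/(-13177 - 2108) = 1/(-15285) = -1/15285 ≈ -6.5424e-5)
(((-36*l(-7) + 20) + 1021)*(14733 + 7095) + b) + 1571 = (((-(-252)*(8 - 7) + 20) + 1021)*(14733 + 7095) - 1/15285) + 1571 = (((-(-252) + 20) + 1021)*21828 - 1/15285) + 1571 = (((-36*(-7) + 20) + 1021)*21828 - 1/15285) + 1571 = (((252 + 20) + 1021)*21828 - 1/15285) + 1571 = ((272 + 1021)*21828 - 1/15285) + 1571 = (1293*21828 - 1/15285) + 1571 = (28223604 - 1/15285) + 1571 = 431397787139/15285 + 1571 = 431421799874/15285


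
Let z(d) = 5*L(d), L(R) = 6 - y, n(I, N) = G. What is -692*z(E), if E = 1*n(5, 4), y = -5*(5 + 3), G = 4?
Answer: -159160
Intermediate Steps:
y = -40 (y = -5*8 = -40)
n(I, N) = 4
L(R) = 46 (L(R) = 6 - 1*(-40) = 6 + 40 = 46)
E = 4 (E = 1*4 = 4)
z(d) = 230 (z(d) = 5*46 = 230)
-692*z(E) = -692*230 = -159160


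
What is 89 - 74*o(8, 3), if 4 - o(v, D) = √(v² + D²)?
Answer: -207 + 74*√73 ≈ 425.26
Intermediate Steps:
o(v, D) = 4 - √(D² + v²) (o(v, D) = 4 - √(v² + D²) = 4 - √(D² + v²))
89 - 74*o(8, 3) = 89 - 74*(4 - √(3² + 8²)) = 89 - 74*(4 - √(9 + 64)) = 89 - 74*(4 - √73) = 89 + (-296 + 74*√73) = -207 + 74*√73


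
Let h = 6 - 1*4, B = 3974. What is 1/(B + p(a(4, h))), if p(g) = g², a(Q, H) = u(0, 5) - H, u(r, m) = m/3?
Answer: 9/35767 ≈ 0.00025163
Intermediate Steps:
u(r, m) = m/3 (u(r, m) = m*(⅓) = m/3)
h = 2 (h = 6 - 4 = 2)
a(Q, H) = 5/3 - H (a(Q, H) = (⅓)*5 - H = 5/3 - H)
1/(B + p(a(4, h))) = 1/(3974 + (5/3 - 1*2)²) = 1/(3974 + (5/3 - 2)²) = 1/(3974 + (-⅓)²) = 1/(3974 + ⅑) = 1/(35767/9) = 9/35767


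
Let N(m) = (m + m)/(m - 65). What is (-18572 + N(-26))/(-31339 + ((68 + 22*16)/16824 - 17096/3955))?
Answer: 102976900000/173795764657 ≈ 0.59252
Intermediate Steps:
N(m) = 2*m/(-65 + m) (N(m) = (2*m)/(-65 + m) = 2*m/(-65 + m))
(-18572 + N(-26))/(-31339 + ((68 + 22*16)/16824 - 17096/3955)) = (-18572 + 2*(-26)/(-65 - 26))/(-31339 + ((68 + 22*16)/16824 - 17096/3955)) = (-18572 + 2*(-26)/(-91))/(-31339 + ((68 + 352)*(1/16824) - 17096*1/3955)) = (-18572 + 2*(-26)*(-1/91))/(-31339 + (420*(1/16824) - 17096/3955)) = (-18572 + 4/7)/(-31339 + (35/1402 - 17096/3955)) = -130000/(7*(-31339 - 23830167/5544910)) = -130000/(7*(-173795764657/5544910)) = -130000/7*(-5544910/173795764657) = 102976900000/173795764657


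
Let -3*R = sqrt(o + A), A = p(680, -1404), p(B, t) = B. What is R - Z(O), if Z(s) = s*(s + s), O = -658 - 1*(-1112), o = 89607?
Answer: -412232 - sqrt(90287)/3 ≈ -4.1233e+5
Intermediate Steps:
A = 680
O = 454 (O = -658 + 1112 = 454)
R = -sqrt(90287)/3 (R = -sqrt(89607 + 680)/3 = -sqrt(90287)/3 ≈ -100.16)
Z(s) = 2*s**2 (Z(s) = s*(2*s) = 2*s**2)
R - Z(O) = -sqrt(90287)/3 - 2*454**2 = -sqrt(90287)/3 - 2*206116 = -sqrt(90287)/3 - 1*412232 = -sqrt(90287)/3 - 412232 = -412232 - sqrt(90287)/3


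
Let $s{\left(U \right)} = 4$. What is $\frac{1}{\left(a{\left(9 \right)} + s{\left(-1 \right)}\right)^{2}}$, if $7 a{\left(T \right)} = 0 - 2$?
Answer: $\frac{49}{676} \approx 0.072485$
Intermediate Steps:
$a{\left(T \right)} = - \frac{2}{7}$ ($a{\left(T \right)} = \frac{0 - 2}{7} = \frac{1}{7} \left(-2\right) = - \frac{2}{7}$)
$\frac{1}{\left(a{\left(9 \right)} + s{\left(-1 \right)}\right)^{2}} = \frac{1}{\left(- \frac{2}{7} + 4\right)^{2}} = \frac{1}{\left(\frac{26}{7}\right)^{2}} = \frac{1}{\frac{676}{49}} = \frac{49}{676}$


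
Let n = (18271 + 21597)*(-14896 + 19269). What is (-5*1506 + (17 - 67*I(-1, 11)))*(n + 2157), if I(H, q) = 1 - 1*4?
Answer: -1274810062352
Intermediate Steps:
I(H, q) = -3 (I(H, q) = 1 - 4 = -3)
n = 174342764 (n = 39868*4373 = 174342764)
(-5*1506 + (17 - 67*I(-1, 11)))*(n + 2157) = (-5*1506 + (17 - 67*(-3)))*(174342764 + 2157) = (-7530 + (17 + 201))*174344921 = (-7530 + 218)*174344921 = -7312*174344921 = -1274810062352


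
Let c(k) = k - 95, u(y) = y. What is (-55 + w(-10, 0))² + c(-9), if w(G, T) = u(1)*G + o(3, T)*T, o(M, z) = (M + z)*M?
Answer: 4121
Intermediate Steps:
o(M, z) = M*(M + z)
w(G, T) = G + T*(9 + 3*T) (w(G, T) = 1*G + (3*(3 + T))*T = G + (9 + 3*T)*T = G + T*(9 + 3*T))
c(k) = -95 + k
(-55 + w(-10, 0))² + c(-9) = (-55 + (-10 + 3*0*(3 + 0)))² + (-95 - 9) = (-55 + (-10 + 3*0*3))² - 104 = (-55 + (-10 + 0))² - 104 = (-55 - 10)² - 104 = (-65)² - 104 = 4225 - 104 = 4121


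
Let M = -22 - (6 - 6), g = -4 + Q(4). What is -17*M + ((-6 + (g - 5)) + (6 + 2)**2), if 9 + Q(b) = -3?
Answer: 411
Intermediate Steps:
Q(b) = -12 (Q(b) = -9 - 3 = -12)
g = -16 (g = -4 - 12 = -16)
M = -22 (M = -22 - 1*0 = -22 + 0 = -22)
-17*M + ((-6 + (g - 5)) + (6 + 2)**2) = -17*(-22) + ((-6 + (-16 - 5)) + (6 + 2)**2) = 374 + ((-6 - 21) + 8**2) = 374 + (-27 + 64) = 374 + 37 = 411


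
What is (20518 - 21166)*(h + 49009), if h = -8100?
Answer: -26509032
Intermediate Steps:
(20518 - 21166)*(h + 49009) = (20518 - 21166)*(-8100 + 49009) = -648*40909 = -26509032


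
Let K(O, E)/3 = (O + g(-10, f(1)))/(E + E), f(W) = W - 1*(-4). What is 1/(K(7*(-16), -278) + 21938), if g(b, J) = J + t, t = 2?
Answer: 556/12197843 ≈ 4.5582e-5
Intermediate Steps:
f(W) = 4 + W (f(W) = W + 4 = 4 + W)
g(b, J) = 2 + J (g(b, J) = J + 2 = 2 + J)
K(O, E) = 3*(7 + O)/(2*E) (K(O, E) = 3*((O + (2 + (4 + 1)))/(E + E)) = 3*((O + (2 + 5))/((2*E))) = 3*((O + 7)*(1/(2*E))) = 3*((7 + O)*(1/(2*E))) = 3*((7 + O)/(2*E)) = 3*(7 + O)/(2*E))
1/(K(7*(-16), -278) + 21938) = 1/((3/2)*(7 + 7*(-16))/(-278) + 21938) = 1/((3/2)*(-1/278)*(7 - 112) + 21938) = 1/((3/2)*(-1/278)*(-105) + 21938) = 1/(315/556 + 21938) = 1/(12197843/556) = 556/12197843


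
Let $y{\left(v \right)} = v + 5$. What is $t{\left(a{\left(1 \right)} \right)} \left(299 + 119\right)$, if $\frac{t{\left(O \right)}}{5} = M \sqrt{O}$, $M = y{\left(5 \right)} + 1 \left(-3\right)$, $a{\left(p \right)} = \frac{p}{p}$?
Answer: $14630$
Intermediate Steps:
$y{\left(v \right)} = 5 + v$
$a{\left(p \right)} = 1$
$M = 7$ ($M = \left(5 + 5\right) + 1 \left(-3\right) = 10 - 3 = 7$)
$t{\left(O \right)} = 35 \sqrt{O}$ ($t{\left(O \right)} = 5 \cdot 7 \sqrt{O} = 35 \sqrt{O}$)
$t{\left(a{\left(1 \right)} \right)} \left(299 + 119\right) = 35 \sqrt{1} \left(299 + 119\right) = 35 \cdot 1 \cdot 418 = 35 \cdot 418 = 14630$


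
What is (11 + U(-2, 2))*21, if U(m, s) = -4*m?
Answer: 399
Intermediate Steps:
(11 + U(-2, 2))*21 = (11 - 4*(-2))*21 = (11 + 8)*21 = 19*21 = 399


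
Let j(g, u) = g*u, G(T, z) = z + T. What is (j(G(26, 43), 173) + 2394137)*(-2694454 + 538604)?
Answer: -5187134632900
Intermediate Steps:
G(T, z) = T + z
(j(G(26, 43), 173) + 2394137)*(-2694454 + 538604) = ((26 + 43)*173 + 2394137)*(-2694454 + 538604) = (69*173 + 2394137)*(-2155850) = (11937 + 2394137)*(-2155850) = 2406074*(-2155850) = -5187134632900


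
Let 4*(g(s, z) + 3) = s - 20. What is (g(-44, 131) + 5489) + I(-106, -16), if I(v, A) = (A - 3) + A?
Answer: 5435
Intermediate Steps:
g(s, z) = -8 + s/4 (g(s, z) = -3 + (s - 20)/4 = -3 + (-20 + s)/4 = -3 + (-5 + s/4) = -8 + s/4)
I(v, A) = -3 + 2*A (I(v, A) = (-3 + A) + A = -3 + 2*A)
(g(-44, 131) + 5489) + I(-106, -16) = ((-8 + (¼)*(-44)) + 5489) + (-3 + 2*(-16)) = ((-8 - 11) + 5489) + (-3 - 32) = (-19 + 5489) - 35 = 5470 - 35 = 5435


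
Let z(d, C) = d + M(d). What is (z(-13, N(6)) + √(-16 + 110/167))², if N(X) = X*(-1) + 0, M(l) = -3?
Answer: (2672 - I*√427854)²/27889 ≈ 240.66 - 125.34*I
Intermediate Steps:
N(X) = -X (N(X) = -X + 0 = -X)
z(d, C) = -3 + d (z(d, C) = d - 3 = -3 + d)
(z(-13, N(6)) + √(-16 + 110/167))² = ((-3 - 13) + √(-16 + 110/167))² = (-16 + √(-16 + 110*(1/167)))² = (-16 + √(-16 + 110/167))² = (-16 + √(-2562/167))² = (-16 + I*√427854/167)²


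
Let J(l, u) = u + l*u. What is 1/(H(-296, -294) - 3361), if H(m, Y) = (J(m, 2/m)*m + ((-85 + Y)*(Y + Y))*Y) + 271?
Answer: -1/65522168 ≈ -1.5262e-8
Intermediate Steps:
H(m, Y) = 273 + 2*m + 2*Y**2*(-85 + Y) (H(m, Y) = (((2/m)*(1 + m))*m + ((-85 + Y)*(Y + Y))*Y) + 271 = ((2*(1 + m)/m)*m + ((-85 + Y)*(2*Y))*Y) + 271 = ((2 + 2*m) + (2*Y*(-85 + Y))*Y) + 271 = ((2 + 2*m) + 2*Y**2*(-85 + Y)) + 271 = (2 + 2*m + 2*Y**2*(-85 + Y)) + 271 = 273 + 2*m + 2*Y**2*(-85 + Y))
1/(H(-296, -294) - 3361) = 1/((273 - 170*(-294)**2 + 2*(-296) + 2*(-294)**3) - 3361) = 1/((273 - 170*86436 - 592 + 2*(-25412184)) - 3361) = 1/((273 - 14694120 - 592 - 50824368) - 3361) = 1/(-65518807 - 3361) = 1/(-65522168) = -1/65522168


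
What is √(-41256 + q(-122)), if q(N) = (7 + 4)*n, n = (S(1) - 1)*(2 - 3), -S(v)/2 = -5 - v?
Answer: I*√41377 ≈ 203.41*I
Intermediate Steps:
S(v) = 10 + 2*v (S(v) = -2*(-5 - v) = 10 + 2*v)
n = -11 (n = ((10 + 2*1) - 1)*(2 - 3) = ((10 + 2) - 1)*(-1) = (12 - 1)*(-1) = 11*(-1) = -11)
q(N) = -121 (q(N) = (7 + 4)*(-11) = 11*(-11) = -121)
√(-41256 + q(-122)) = √(-41256 - 121) = √(-41377) = I*√41377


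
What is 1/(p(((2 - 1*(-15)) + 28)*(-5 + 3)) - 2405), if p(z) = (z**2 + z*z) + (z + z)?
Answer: 1/13615 ≈ 7.3448e-5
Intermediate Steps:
p(z) = 2*z + 2*z**2 (p(z) = (z**2 + z**2) + 2*z = 2*z**2 + 2*z = 2*z + 2*z**2)
1/(p(((2 - 1*(-15)) + 28)*(-5 + 3)) - 2405) = 1/(2*(((2 - 1*(-15)) + 28)*(-5 + 3))*(1 + ((2 - 1*(-15)) + 28)*(-5 + 3)) - 2405) = 1/(2*(((2 + 15) + 28)*(-2))*(1 + ((2 + 15) + 28)*(-2)) - 2405) = 1/(2*((17 + 28)*(-2))*(1 + (17 + 28)*(-2)) - 2405) = 1/(2*(45*(-2))*(1 + 45*(-2)) - 2405) = 1/(2*(-90)*(1 - 90) - 2405) = 1/(2*(-90)*(-89) - 2405) = 1/(16020 - 2405) = 1/13615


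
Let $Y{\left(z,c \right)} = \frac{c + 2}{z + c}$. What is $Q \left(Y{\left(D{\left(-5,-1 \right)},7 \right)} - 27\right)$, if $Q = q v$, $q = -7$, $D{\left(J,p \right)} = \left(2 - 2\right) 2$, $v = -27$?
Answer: $-4860$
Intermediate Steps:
$D{\left(J,p \right)} = 0$ ($D{\left(J,p \right)} = 0 \cdot 2 = 0$)
$Y{\left(z,c \right)} = \frac{2 + c}{c + z}$
$Q = 189$ ($Q = \left(-7\right) \left(-27\right) = 189$)
$Q \left(Y{\left(D{\left(-5,-1 \right)},7 \right)} - 27\right) = 189 \left(\frac{2 + 7}{7 + 0} - 27\right) = 189 \left(\frac{1}{7} \cdot 9 - 27\right) = 189 \left(\frac{9}{7} - 27\right) = 189 \left(- \frac{180}{7}\right) = -4860$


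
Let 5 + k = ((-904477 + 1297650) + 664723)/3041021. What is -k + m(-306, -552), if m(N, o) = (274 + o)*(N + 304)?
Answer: 1704954885/3041021 ≈ 560.65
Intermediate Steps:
m(N, o) = (274 + o)*(304 + N)
k = -14147209/3041021 (k = -5 + ((-904477 + 1297650) + 664723)/3041021 = -5 + (393173 + 664723)*(1/3041021) = -5 + 1057896*(1/3041021) = -5 + 1057896/3041021 = -14147209/3041021 ≈ -4.6521)
-k + m(-306, -552) = -1*(-14147209/3041021) + (83296 + 274*(-306) + 304*(-552) - 306*(-552)) = 14147209/3041021 + (83296 - 83844 - 167808 + 168912) = 14147209/3041021 + 556 = 1704954885/3041021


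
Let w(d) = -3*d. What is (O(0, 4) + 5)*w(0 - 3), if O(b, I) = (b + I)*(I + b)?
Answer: 189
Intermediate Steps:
O(b, I) = (I + b)² (O(b, I) = (I + b)*(I + b) = (I + b)²)
(O(0, 4) + 5)*w(0 - 3) = ((4 + 0)² + 5)*(-3*(0 - 3)) = (4² + 5)*(-3*(-3)) = (16 + 5)*9 = 21*9 = 189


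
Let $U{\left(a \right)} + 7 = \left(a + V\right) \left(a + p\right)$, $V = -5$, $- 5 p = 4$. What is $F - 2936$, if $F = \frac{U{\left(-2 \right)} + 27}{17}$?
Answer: $- \frac{249362}{85} \approx -2933.7$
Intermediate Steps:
$p = - \frac{4}{5}$ ($p = \left(- \frac{1}{5}\right) 4 = - \frac{4}{5} \approx -0.8$)
$U{\left(a \right)} = -7 + \left(-5 + a\right) \left(- \frac{4}{5} + a\right)$ ($U{\left(a \right)} = -7 + \left(a - 5\right) \left(a - \frac{4}{5}\right) = -7 + \left(-5 + a\right) \left(- \frac{4}{5} + a\right)$)
$F = \frac{198}{85}$ ($F = \frac{\left(-3 + \left(-2\right)^{2} - - \frac{58}{5}\right) + 27}{17} = \frac{\left(-3 + 4 + \frac{58}{5}\right) + 27}{17} = \frac{\frac{63}{5} + 27}{17} = \frac{1}{17} \cdot \frac{198}{5} = \frac{198}{85} \approx 2.3294$)
$F - 2936 = \frac{198}{85} - 2936 = - \frac{249362}{85}$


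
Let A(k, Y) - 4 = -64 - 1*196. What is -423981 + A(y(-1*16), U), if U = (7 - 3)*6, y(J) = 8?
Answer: -424237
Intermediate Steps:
U = 24 (U = 4*6 = 24)
A(k, Y) = -256 (A(k, Y) = 4 + (-64 - 1*196) = 4 + (-64 - 196) = 4 - 260 = -256)
-423981 + A(y(-1*16), U) = -423981 - 256 = -424237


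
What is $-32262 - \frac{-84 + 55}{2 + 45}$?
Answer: $- \frac{1516285}{47} \approx -32261.0$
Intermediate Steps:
$-32262 - \frac{-84 + 55}{2 + 45} = -32262 - \frac{1}{47} \left(-29\right) = -32262 - - \frac{29}{47} = -32262 + \frac{29}{47} = - \frac{1516285}{47}$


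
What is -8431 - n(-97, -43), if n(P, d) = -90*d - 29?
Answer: -12272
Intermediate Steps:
n(P, d) = -29 - 90*d
-8431 - n(-97, -43) = -8431 - (-29 - 90*(-43)) = -8431 - (-29 + 3870) = -8431 - 1*3841 = -8431 - 3841 = -12272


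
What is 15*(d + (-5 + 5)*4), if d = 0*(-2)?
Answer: 0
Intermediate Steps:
d = 0
15*(d + (-5 + 5)*4) = 15*(0 + (-5 + 5)*4) = 15*(0 + 0*4) = 15*(0 + 0) = 15*0 = 0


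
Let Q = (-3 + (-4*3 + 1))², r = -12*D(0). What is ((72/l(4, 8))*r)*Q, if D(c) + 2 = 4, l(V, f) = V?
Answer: -84672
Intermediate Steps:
D(c) = 2 (D(c) = -2 + 4 = 2)
r = -24 (r = -12*2 = -24)
Q = 196 (Q = (-3 + (-12 + 1))² = (-3 - 11)² = (-14)² = 196)
((72/l(4, 8))*r)*Q = ((72/4)*(-24))*196 = ((72*(¼))*(-24))*196 = (18*(-24))*196 = -432*196 = -84672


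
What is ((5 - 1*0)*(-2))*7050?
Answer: -70500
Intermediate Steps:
((5 - 1*0)*(-2))*7050 = ((5 + 0)*(-2))*7050 = (5*(-2))*7050 = -10*7050 = -70500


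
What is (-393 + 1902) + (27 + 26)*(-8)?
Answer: 1085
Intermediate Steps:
(-393 + 1902) + (27 + 26)*(-8) = 1509 + 53*(-8) = 1509 - 424 = 1085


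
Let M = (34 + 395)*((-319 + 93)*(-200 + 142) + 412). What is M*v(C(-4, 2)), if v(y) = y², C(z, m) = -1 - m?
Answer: 52200720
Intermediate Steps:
M = 5800080 (M = 429*(-226*(-58) + 412) = 429*(13108 + 412) = 429*13520 = 5800080)
M*v(C(-4, 2)) = 5800080*(-1 - 1*2)² = 5800080*(-1 - 2)² = 5800080*(-3)² = 5800080*9 = 52200720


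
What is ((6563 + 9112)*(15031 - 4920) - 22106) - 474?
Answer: 158467345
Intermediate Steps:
((6563 + 9112)*(15031 - 4920) - 22106) - 474 = (15675*10111 - 22106) - 474 = (158489925 - 22106) - 474 = 158467819 - 474 = 158467345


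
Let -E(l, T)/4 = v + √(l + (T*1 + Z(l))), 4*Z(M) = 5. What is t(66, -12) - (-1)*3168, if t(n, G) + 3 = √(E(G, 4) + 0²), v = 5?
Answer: 3165 + √(-20 - 6*I*√3) ≈ 3166.1 - 4.6119*I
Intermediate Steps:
Z(M) = 5/4 (Z(M) = (¼)*5 = 5/4)
E(l, T) = -20 - 4*√(5/4 + T + l) (E(l, T) = -4*(5 + √(l + (T*1 + 5/4))) = -4*(5 + √(l + (T + 5/4))) = -4*(5 + √(l + (5/4 + T))) = -4*(5 + √(5/4 + T + l)) = -20 - 4*√(5/4 + T + l))
t(n, G) = -3 + √(-20 - 2*√(21 + 4*G)) (t(n, G) = -3 + √((-20 - 2*√(5 + 4*4 + 4*G)) + 0²) = -3 + √((-20 - 2*√(5 + 16 + 4*G)) + 0) = -3 + √((-20 - 2*√(21 + 4*G)) + 0) = -3 + √(-20 - 2*√(21 + 4*G)))
t(66, -12) - (-1)*3168 = (-3 + √(-20 - 2*√(21 + 4*(-12)))) - (-1)*3168 = (-3 + √(-20 - 2*√(21 - 48))) - 1*(-3168) = (-3 + √(-20 - 6*I*√3)) + 3168 = 3165 + √(-20 - 6*I*√3)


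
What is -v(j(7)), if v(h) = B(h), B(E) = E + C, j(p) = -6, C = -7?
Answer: 13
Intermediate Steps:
B(E) = -7 + E (B(E) = E - 7 = -7 + E)
v(h) = -7 + h
-v(j(7)) = -(-7 - 6) = -1*(-13) = 13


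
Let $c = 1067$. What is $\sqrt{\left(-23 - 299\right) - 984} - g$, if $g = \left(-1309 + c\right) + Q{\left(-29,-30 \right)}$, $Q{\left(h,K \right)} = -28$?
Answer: $270 + i \sqrt{1306} \approx 270.0 + 36.139 i$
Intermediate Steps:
$g = -270$ ($g = \left(-1309 + 1067\right) - 28 = -242 - 28 = -270$)
$\sqrt{\left(-23 - 299\right) - 984} - g = \sqrt{\left(-23 - 299\right) - 984} - -270 = \sqrt{\left(-23 - 299\right) - 984} + 270 = \sqrt{-322 - 984} + 270 = \sqrt{-1306} + 270 = i \sqrt{1306} + 270 = 270 + i \sqrt{1306}$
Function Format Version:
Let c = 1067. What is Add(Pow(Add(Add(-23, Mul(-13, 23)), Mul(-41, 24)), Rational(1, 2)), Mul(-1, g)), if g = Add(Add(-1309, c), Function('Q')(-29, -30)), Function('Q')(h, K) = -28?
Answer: Add(270, Mul(I, Pow(1306, Rational(1, 2)))) ≈ Add(270.00, Mul(36.139, I))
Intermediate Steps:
g = -270 (g = Add(Add(-1309, 1067), -28) = Add(-242, -28) = -270)
Add(Pow(Add(Add(-23, Mul(-13, 23)), Mul(-41, 24)), Rational(1, 2)), Mul(-1, g)) = Add(Pow(Add(Add(-23, Mul(-13, 23)), Mul(-41, 24)), Rational(1, 2)), Mul(-1, -270)) = Add(Pow(Add(Add(-23, -299), -984), Rational(1, 2)), 270) = Add(Pow(Add(-322, -984), Rational(1, 2)), 270) = Add(Pow(-1306, Rational(1, 2)), 270) = Add(Mul(I, Pow(1306, Rational(1, 2))), 270) = Add(270, Mul(I, Pow(1306, Rational(1, 2))))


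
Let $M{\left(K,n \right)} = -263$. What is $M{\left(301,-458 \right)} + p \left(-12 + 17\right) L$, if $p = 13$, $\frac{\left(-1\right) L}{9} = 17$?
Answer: $-10208$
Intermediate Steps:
$L = -153$ ($L = \left(-9\right) 17 = -153$)
$M{\left(301,-458 \right)} + p \left(-12 + 17\right) L = -263 + 13 \left(-12 + 17\right) \left(-153\right) = -263 + 13 \cdot 5 \left(-153\right) = -263 + 65 \left(-153\right) = -263 - 9945 = -10208$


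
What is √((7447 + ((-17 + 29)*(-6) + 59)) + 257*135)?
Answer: 3*√4681 ≈ 205.25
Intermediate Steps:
√((7447 + ((-17 + 29)*(-6) + 59)) + 257*135) = √((7447 + (12*(-6) + 59)) + 34695) = √((7447 + (-72 + 59)) + 34695) = √((7447 - 13) + 34695) = √(7434 + 34695) = √42129 = 3*√4681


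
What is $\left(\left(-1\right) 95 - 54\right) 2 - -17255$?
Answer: $16957$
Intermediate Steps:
$\left(\left(-1\right) 95 - 54\right) 2 - -17255 = \left(-95 - 54\right) 2 + 17255 = \left(-149\right) 2 + 17255 = -298 + 17255 = 16957$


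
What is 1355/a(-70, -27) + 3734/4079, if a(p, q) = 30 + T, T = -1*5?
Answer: 1124079/20395 ≈ 55.115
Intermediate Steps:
T = -5
a(p, q) = 25 (a(p, q) = 30 - 5 = 25)
1355/a(-70, -27) + 3734/4079 = 1355/25 + 3734/4079 = 1355*(1/25) + 3734*(1/4079) = 271/5 + 3734/4079 = 1124079/20395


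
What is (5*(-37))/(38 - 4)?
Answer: -185/34 ≈ -5.4412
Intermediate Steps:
(5*(-37))/(38 - 4) = -185/34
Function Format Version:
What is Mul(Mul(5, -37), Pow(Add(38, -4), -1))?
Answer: Rational(-185, 34) ≈ -5.4412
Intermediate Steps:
Mul(Mul(5, -37), Pow(Add(38, -4), -1)) = Mul(-185, Pow(34, -1)) = Mul(-185, Rational(1, 34)) = Rational(-185, 34)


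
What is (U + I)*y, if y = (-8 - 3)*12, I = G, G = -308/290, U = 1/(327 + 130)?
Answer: 9270756/66265 ≈ 139.90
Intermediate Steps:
U = 1/457 ≈ 0.0021882
G = -154/145 (G = -308*1/290 = -154/145 ≈ -1.0621)
I = -154/145 ≈ -1.0621
y = -132 (y = -11*12 = -132)
(U + I)*y = (1/457 - 154/145)*(-132) = -70233/66265*(-132) = 9270756/66265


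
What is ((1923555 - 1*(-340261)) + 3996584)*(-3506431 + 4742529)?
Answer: 7738467919200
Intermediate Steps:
((1923555 - 1*(-340261)) + 3996584)*(-3506431 + 4742529) = ((1923555 + 340261) + 3996584)*1236098 = (2263816 + 3996584)*1236098 = 6260400*1236098 = 7738467919200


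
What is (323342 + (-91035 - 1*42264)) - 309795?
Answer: -119752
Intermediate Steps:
(323342 + (-91035 - 1*42264)) - 309795 = (323342 + (-91035 - 42264)) - 309795 = (323342 - 133299) - 309795 = 190043 - 309795 = -119752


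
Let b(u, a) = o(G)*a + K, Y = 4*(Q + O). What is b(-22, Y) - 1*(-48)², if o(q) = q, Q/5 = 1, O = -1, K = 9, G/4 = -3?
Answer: -2487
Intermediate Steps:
G = -12 (G = 4*(-3) = -12)
Q = 5 (Q = 5*1 = 5)
Y = 16 (Y = 4*(5 - 1) = 4*4 = 16)
b(u, a) = 9 - 12*a (b(u, a) = -12*a + 9 = 9 - 12*a)
b(-22, Y) - 1*(-48)² = (9 - 12*16) - 1*(-48)² = (9 - 192) - 1*2304 = -183 - 2304 = -2487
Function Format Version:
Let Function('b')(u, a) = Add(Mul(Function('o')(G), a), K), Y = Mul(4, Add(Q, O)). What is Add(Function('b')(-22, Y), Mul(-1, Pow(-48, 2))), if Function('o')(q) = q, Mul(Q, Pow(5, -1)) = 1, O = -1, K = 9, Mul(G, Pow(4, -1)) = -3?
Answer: -2487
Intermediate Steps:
G = -12 (G = Mul(4, -3) = -12)
Q = 5 (Q = Mul(5, 1) = 5)
Y = 16 (Y = Mul(4, Add(5, -1)) = Mul(4, 4) = 16)
Function('b')(u, a) = Add(9, Mul(-12, a)) (Function('b')(u, a) = Add(Mul(-12, a), 9) = Add(9, Mul(-12, a)))
Add(Function('b')(-22, Y), Mul(-1, Pow(-48, 2))) = Add(Add(9, Mul(-12, 16)), Mul(-1, Pow(-48, 2))) = Add(Add(9, -192), Mul(-1, 2304)) = Add(-183, -2304) = -2487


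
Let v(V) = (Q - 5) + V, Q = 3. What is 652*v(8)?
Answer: 3912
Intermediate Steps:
v(V) = -2 + V (v(V) = (3 - 5) + V = -2 + V)
652*v(8) = 652*(-2 + 8) = 652*6 = 3912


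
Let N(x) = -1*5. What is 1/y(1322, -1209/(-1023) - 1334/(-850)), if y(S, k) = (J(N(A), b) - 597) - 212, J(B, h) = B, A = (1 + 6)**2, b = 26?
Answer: -1/814 ≈ -0.0012285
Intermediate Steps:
A = 49 (A = 7**2 = 49)
N(x) = -5
y(S, k) = -814 (y(S, k) = (-5 - 597) - 212 = -602 - 212 = -814)
1/y(1322, -1209/(-1023) - 1334/(-850)) = 1/(-814) = -1/814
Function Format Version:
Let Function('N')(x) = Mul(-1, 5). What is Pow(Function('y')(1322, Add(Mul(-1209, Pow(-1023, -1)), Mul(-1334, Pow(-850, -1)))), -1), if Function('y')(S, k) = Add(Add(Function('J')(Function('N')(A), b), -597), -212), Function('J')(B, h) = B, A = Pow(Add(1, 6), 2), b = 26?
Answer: Rational(-1, 814) ≈ -0.0012285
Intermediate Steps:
A = 49 (A = Pow(7, 2) = 49)
Function('N')(x) = -5
Function('y')(S, k) = -814 (Function('y')(S, k) = Add(Add(-5, -597), -212) = Add(-602, -212) = -814)
Pow(Function('y')(1322, Add(Mul(-1209, Pow(-1023, -1)), Mul(-1334, Pow(-850, -1)))), -1) = Pow(-814, -1) = Rational(-1, 814)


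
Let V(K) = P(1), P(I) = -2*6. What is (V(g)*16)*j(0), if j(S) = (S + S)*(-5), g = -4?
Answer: 0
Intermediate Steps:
P(I) = -12
V(K) = -12
j(S) = -10*S (j(S) = (2*S)*(-5) = -10*S)
(V(g)*16)*j(0) = (-12*16)*(-10*0) = -192*0 = 0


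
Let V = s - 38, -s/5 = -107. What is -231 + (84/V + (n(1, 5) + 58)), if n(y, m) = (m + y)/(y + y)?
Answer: -12058/71 ≈ -169.83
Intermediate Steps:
s = 535 (s = -5*(-107) = 535)
n(y, m) = (m + y)/(2*y) (n(y, m) = (m + y)/((2*y)) = (m + y)*(1/(2*y)) = (m + y)/(2*y))
V = 497 (V = 535 - 38 = 497)
-231 + (84/V + (n(1, 5) + 58)) = -231 + (84/497 + ((½)*(5 + 1)/1 + 58)) = -231 + (84*(1/497) + ((½)*1*6 + 58)) = -231 + (12/71 + (3 + 58)) = -231 + (12/71 + 61) = -231 + 4343/71 = -12058/71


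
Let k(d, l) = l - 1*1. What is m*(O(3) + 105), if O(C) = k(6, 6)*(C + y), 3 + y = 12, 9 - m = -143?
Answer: 25080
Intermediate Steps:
k(d, l) = -1 + l (k(d, l) = l - 1 = -1 + l)
m = 152 (m = 9 - 1*(-143) = 9 + 143 = 152)
y = 9 (y = -3 + 12 = 9)
O(C) = 45 + 5*C (O(C) = (-1 + 6)*(C + 9) = 5*(9 + C) = 45 + 5*C)
m*(O(3) + 105) = 152*((45 + 5*3) + 105) = 152*((45 + 15) + 105) = 152*(60 + 105) = 152*165 = 25080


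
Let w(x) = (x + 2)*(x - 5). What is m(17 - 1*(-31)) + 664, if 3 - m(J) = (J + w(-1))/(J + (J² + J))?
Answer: 266793/400 ≈ 666.98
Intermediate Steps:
w(x) = (-5 + x)*(2 + x) (w(x) = (2 + x)*(-5 + x) = (-5 + x)*(2 + x))
m(J) = 3 - (-6 + J)/(J² + 2*J) (m(J) = 3 - (J + (-10 + (-1)² - 3*(-1)))/(J + (J² + J)) = 3 - (J + (-10 + 1 + 3))/(J + (J + J²)) = 3 - (J - 6)/(J² + 2*J) = 3 - (-6 + J)/(J² + 2*J))
m(17 - 1*(-31)) + 664 = (6 + 3*(17 - 1*(-31))² + 5*(17 - 1*(-31)))/((17 - 1*(-31))*(2 + (17 - 1*(-31)))) + 664 = (6 + 3*(17 + 31)² + 5*(17 + 31))/((17 + 31)*(2 + (17 + 31))) + 664 = (6 + 3*48² + 5*48)/(48*(2 + 48)) + 664 = (1/48)*(6 + 3*2304 + 240)/50 + 664 = (1/48)*(1/50)*(6 + 6912 + 240) + 664 = (1/48)*(1/50)*7158 + 664 = 1193/400 + 664 = 266793/400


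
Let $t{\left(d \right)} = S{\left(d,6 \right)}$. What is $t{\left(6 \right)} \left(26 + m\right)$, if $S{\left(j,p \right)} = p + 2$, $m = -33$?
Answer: $-56$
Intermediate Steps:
$S{\left(j,p \right)} = 2 + p$
$t{\left(d \right)} = 8$ ($t{\left(d \right)} = 2 + 6 = 8$)
$t{\left(6 \right)} \left(26 + m\right) = 8 \left(26 - 33\right) = 8 \left(-7\right) = -56$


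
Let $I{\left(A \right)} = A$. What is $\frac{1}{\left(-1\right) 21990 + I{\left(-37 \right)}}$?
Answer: $- \frac{1}{22027} \approx -4.5399 \cdot 10^{-5}$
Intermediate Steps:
$\frac{1}{\left(-1\right) 21990 + I{\left(-37 \right)}} = \frac{1}{\left(-1\right) 21990 - 37} = \frac{1}{-21990 - 37} = \frac{1}{-22027} = - \frac{1}{22027}$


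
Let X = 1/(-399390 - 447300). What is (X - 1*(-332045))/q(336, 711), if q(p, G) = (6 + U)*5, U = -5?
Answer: 281139181049/4233450 ≈ 66409.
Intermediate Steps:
X = -1/846690 (X = 1/(-846690) = -1/846690 ≈ -1.1811e-6)
q(p, G) = 5 (q(p, G) = (6 - 5)*5 = 1*5 = 5)
(X - 1*(-332045))/q(336, 711) = (-1/846690 - 1*(-332045))/5 = (-1/846690 + 332045)*(⅕) = (281139181049/846690)*(⅕) = 281139181049/4233450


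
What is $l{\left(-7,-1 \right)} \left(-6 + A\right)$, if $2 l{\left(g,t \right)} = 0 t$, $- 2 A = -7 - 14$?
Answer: $0$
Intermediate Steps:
$A = \frac{21}{2}$ ($A = - \frac{-7 - 14}{2} = \left(- \frac{1}{2}\right) \left(-21\right) = \frac{21}{2} \approx 10.5$)
$l{\left(g,t \right)} = 0$ ($l{\left(g,t \right)} = \frac{0 t}{2} = \frac{1}{2} \cdot 0 = 0$)
$l{\left(-7,-1 \right)} \left(-6 + A\right) = 0 \left(-6 + \frac{21}{2}\right) = 0 \cdot \frac{9}{2} = 0$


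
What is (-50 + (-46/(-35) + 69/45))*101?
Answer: -500051/105 ≈ -4762.4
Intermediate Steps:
(-50 + (-46/(-35) + 69/45))*101 = (-50 + (-46*(-1/35) + 69*(1/45)))*101 = (-50 + (46/35 + 23/15))*101 = (-50 + 299/105)*101 = -4951/105*101 = -500051/105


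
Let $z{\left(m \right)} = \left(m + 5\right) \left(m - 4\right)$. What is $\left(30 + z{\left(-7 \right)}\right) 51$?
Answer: $2652$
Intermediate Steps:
$z{\left(m \right)} = \left(-4 + m\right) \left(5 + m\right)$ ($z{\left(m \right)} = \left(5 + m\right) \left(-4 + m\right) = \left(-4 + m\right) \left(5 + m\right)$)
$\left(30 + z{\left(-7 \right)}\right) 51 = \left(30 - \left(27 - 49\right)\right) 51 = \left(30 - -22\right) 51 = \left(30 + 22\right) 51 = 52 \cdot 51 = 2652$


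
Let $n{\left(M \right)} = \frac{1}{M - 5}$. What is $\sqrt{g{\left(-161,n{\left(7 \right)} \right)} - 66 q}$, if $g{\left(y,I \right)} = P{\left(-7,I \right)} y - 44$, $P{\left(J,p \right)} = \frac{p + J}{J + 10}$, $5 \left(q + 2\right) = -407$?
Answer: $\frac{\sqrt{5228310}}{30} \approx 76.218$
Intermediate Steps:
$q = - \frac{417}{5}$ ($q = -2 + \frac{1}{5} \left(-407\right) = -2 - \frac{407}{5} = - \frac{417}{5} \approx -83.4$)
$n{\left(M \right)} = \frac{1}{-5 + M}$
$P{\left(J,p \right)} = \frac{J + p}{10 + J}$
$g{\left(y,I \right)} = -44 + y \left(- \frac{7}{3} + \frac{I}{3}\right)$ ($g{\left(y,I \right)} = \frac{-7 + I}{10 - 7} y - 44 = \frac{-7 + I}{3} y - 44 = \left(- \frac{7}{3} + \frac{I}{3}\right) y - 44 = y \left(- \frac{7}{3} + \frac{I}{3}\right) - 44 = -44 + y \left(- \frac{7}{3} + \frac{I}{3}\right)$)
$\sqrt{g{\left(-161,n{\left(7 \right)} \right)} - 66 q} = \sqrt{\left(-44 + \frac{1}{3} \left(-161\right) \left(-7 + \frac{1}{-5 + 7}\right)\right) - - \frac{27522}{5}} = \sqrt{\left(-44 + \frac{1}{3} \left(-161\right) \left(-7 + \frac{1}{2}\right)\right) + \frac{27522}{5}} = \sqrt{\left(-44 + \frac{1}{3} \left(-161\right) \left(- \frac{13}{2}\right)\right) + \frac{27522}{5}} = \sqrt{\left(-44 + \frac{2093}{6}\right) + \frac{27522}{5}} = \sqrt{\frac{1829}{6} + \frac{27522}{5}} = \sqrt{\frac{174277}{30}} = \frac{\sqrt{5228310}}{30}$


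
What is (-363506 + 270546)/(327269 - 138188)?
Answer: -92960/189081 ≈ -0.49164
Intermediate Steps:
(-363506 + 270546)/(327269 - 138188) = -92960/189081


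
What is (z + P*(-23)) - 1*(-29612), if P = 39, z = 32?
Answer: 28747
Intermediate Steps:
(z + P*(-23)) - 1*(-29612) = (32 + 39*(-23)) - 1*(-29612) = (32 - 897) + 29612 = -865 + 29612 = 28747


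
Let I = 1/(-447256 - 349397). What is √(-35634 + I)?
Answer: I*√2512814665626551/265551 ≈ 188.77*I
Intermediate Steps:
I = -1/796653 (I = 1/(-796653) = -1/796653 ≈ -1.2553e-6)
√(-35634 + I) = √(-35634 - 1/796653) = √(-28387933003/796653) = I*√2512814665626551/265551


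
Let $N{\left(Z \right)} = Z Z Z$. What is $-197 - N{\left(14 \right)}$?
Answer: $-2941$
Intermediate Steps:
$N{\left(Z \right)} = Z^{3}$ ($N{\left(Z \right)} = Z^{2} Z = Z^{3}$)
$-197 - N{\left(14 \right)} = -197 - 14^{3} = -197 - 2744 = -2941$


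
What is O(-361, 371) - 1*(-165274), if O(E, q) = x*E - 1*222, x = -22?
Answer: 172994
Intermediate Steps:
O(E, q) = -222 - 22*E (O(E, q) = -22*E - 1*222 = -22*E - 222 = -222 - 22*E)
O(-361, 371) - 1*(-165274) = (-222 - 22*(-361)) - 1*(-165274) = (-222 + 7942) + 165274 = 7720 + 165274 = 172994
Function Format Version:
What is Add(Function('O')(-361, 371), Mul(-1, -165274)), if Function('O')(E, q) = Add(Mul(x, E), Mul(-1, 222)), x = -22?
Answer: 172994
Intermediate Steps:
Function('O')(E, q) = Add(-222, Mul(-22, E)) (Function('O')(E, q) = Add(Mul(-22, E), Mul(-1, 222)) = Add(Mul(-22, E), -222) = Add(-222, Mul(-22, E)))
Add(Function('O')(-361, 371), Mul(-1, -165274)) = Add(Add(-222, Mul(-22, -361)), Mul(-1, -165274)) = Add(Add(-222, 7942), 165274) = Add(7720, 165274) = 172994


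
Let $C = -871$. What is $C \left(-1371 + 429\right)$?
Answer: $820482$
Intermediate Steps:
$C \left(-1371 + 429\right) = - 871 \left(-1371 + 429\right) = \left(-871\right) \left(-942\right) = 820482$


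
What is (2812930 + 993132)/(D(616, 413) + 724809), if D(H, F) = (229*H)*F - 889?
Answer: 1903031/29491676 ≈ 0.064528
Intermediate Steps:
D(H, F) = -889 + 229*F*H (D(H, F) = 229*F*H - 889 = -889 + 229*F*H)
(2812930 + 993132)/(D(616, 413) + 724809) = (2812930 + 993132)/((-889 + 229*413*616) + 724809) = 3806062/((-889 + 58259432) + 724809) = 3806062/(58258543 + 724809) = 3806062/58983352 = 3806062*(1/58983352) = 1903031/29491676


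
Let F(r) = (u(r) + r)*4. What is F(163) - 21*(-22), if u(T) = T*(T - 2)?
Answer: 106086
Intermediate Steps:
u(T) = T*(-2 + T)
F(r) = 4*r + 4*r*(-2 + r) (F(r) = (r*(-2 + r) + r)*4 = (r + r*(-2 + r))*4 = 4*r + 4*r*(-2 + r))
F(163) - 21*(-22) = 4*163*(-1 + 163) - 21*(-22) = 4*163*162 - 1*(-462) = 105624 + 462 = 106086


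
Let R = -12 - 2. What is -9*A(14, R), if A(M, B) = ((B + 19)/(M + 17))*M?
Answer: -630/31 ≈ -20.323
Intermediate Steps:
R = -14
A(M, B) = M*(19 + B)/(17 + M) (A(M, B) = ((19 + B)/(17 + M))*M = M*(19 + B)/(17 + M))
-9*A(14, R) = -126*(19 - 14)/(17 + 14) = -126*5/31 = -9*70/31 = -630/31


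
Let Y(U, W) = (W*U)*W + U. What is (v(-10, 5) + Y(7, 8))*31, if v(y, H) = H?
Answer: 14260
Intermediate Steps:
Y(U, W) = U + U*W**2 (Y(U, W) = (U*W)*W + U = U*W**2 + U = U + U*W**2)
(v(-10, 5) + Y(7, 8))*31 = (5 + 7*(1 + 8**2))*31 = (5 + 7*(1 + 64))*31 = (5 + 7*65)*31 = (5 + 455)*31 = 460*31 = 14260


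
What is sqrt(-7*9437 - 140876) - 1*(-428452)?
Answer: 428452 + I*sqrt(206935) ≈ 4.2845e+5 + 454.9*I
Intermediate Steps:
sqrt(-7*9437 - 140876) - 1*(-428452) = sqrt(-66059 - 140876) + 428452 = sqrt(-206935) + 428452 = I*sqrt(206935) + 428452 = 428452 + I*sqrt(206935)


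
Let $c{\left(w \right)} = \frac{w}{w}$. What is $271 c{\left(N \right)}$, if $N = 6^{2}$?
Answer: $271$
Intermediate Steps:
$N = 36$
$c{\left(w \right)} = 1$
$271 c{\left(N \right)} = 271 \cdot 1 = 271$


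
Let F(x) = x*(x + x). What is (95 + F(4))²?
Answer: 16129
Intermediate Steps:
F(x) = 2*x² (F(x) = x*(2*x) = 2*x²)
(95 + F(4))² = (95 + 2*4²)² = (95 + 2*16)² = (95 + 32)² = 127² = 16129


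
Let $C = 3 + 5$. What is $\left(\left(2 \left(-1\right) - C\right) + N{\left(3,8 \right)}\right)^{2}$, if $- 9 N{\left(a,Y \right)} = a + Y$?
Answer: $\frac{10201}{81} \approx 125.94$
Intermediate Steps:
$N{\left(a,Y \right)} = - \frac{Y}{9} - \frac{a}{9}$ ($N{\left(a,Y \right)} = - \frac{a + Y}{9} = - \frac{Y + a}{9} = - \frac{Y}{9} - \frac{a}{9}$)
$C = 8$
$\left(\left(2 \left(-1\right) - C\right) + N{\left(3,8 \right)}\right)^{2} = \left(\left(2 \left(-1\right) - 8\right) - \frac{11}{9}\right)^{2} = \left(\left(-2 - 8\right) - \frac{11}{9}\right)^{2} = \left(-10 - \frac{11}{9}\right)^{2} = \left(- \frac{101}{9}\right)^{2} = \frac{10201}{81}$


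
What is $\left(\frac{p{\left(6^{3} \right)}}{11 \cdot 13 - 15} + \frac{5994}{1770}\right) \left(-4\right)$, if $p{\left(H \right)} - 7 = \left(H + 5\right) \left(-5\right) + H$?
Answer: $\frac{66159}{4720} \approx 14.017$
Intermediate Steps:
$p{\left(H \right)} = -18 - 4 H$ ($p{\left(H \right)} = 7 + \left(\left(H + 5\right) \left(-5\right) + H\right) = 7 + \left(\left(5 + H\right) \left(-5\right) + H\right) = 7 - \left(25 + 4 H\right) = -18 - 4 H$)
$\left(\frac{p{\left(6^{3} \right)}}{11 \cdot 13 - 15} + \frac{5994}{1770}\right) \left(-4\right) = \left(\frac{-18 - 4 \cdot 6^{3}}{11 \cdot 13 - 15} + \frac{5994}{1770}\right) \left(-4\right) = \left(\frac{-18 - 864}{143 - 15} + 5994 \cdot \frac{1}{1770}\right) \left(-4\right) = \left(\frac{-18 - 864}{128} + \frac{999}{295}\right) \left(-4\right) = \left(\left(-882\right) \frac{1}{128} + \frac{999}{295}\right) \left(-4\right) = \left(- \frac{441}{64} + \frac{999}{295}\right) \left(-4\right) = \left(- \frac{66159}{18880}\right) \left(-4\right) = \frac{66159}{4720}$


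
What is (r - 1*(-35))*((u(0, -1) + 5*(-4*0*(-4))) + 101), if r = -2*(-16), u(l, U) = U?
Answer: 6700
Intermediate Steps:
r = 32
(r - 1*(-35))*((u(0, -1) + 5*(-4*0*(-4))) + 101) = (32 - 1*(-35))*((-1 + 5*(-4*0*(-4))) + 101) = (32 + 35)*((-1 + 5*(0*(-4))) + 101) = 67*((-1 + 5*0) + 101) = 67*((-1 + 0) + 101) = 67*(-1 + 101) = 67*100 = 6700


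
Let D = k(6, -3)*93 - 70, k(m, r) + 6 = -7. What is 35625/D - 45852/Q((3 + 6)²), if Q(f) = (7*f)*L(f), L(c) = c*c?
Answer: -44195581361/1585997091 ≈ -27.866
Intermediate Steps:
k(m, r) = -13 (k(m, r) = -6 - 7 = -13)
L(c) = c²
D = -1279 (D = -13*93 - 70 = -1209 - 70 = -1279)
Q(f) = 7*f³ (Q(f) = (7*f)*f² = 7*f³)
35625/D - 45852/Q((3 + 6)²) = 35625/(-1279) - 45852*1/(7*(3 + 6)⁶) = 35625*(-1/1279) - 45852/(7*(9²)³) = -35625/1279 - 45852/(7*81³) = -35625/1279 - 45852/(7*531441) = -35625/1279 - 45852/3720087 = -35625/1279 - 45852*1/3720087 = -35625/1279 - 15284/1240029 = -44195581361/1585997091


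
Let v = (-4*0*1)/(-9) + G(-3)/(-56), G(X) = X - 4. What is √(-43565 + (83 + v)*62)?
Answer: I*√153645/2 ≈ 195.99*I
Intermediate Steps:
G(X) = -4 + X
v = ⅛ (v = (-4*0*1)/(-9) + (-4 - 3)/(-56) = (0*1)*(-⅑) - 7*(-1/56) = 0*(-⅑) + ⅛ = 0 + ⅛ = ⅛ ≈ 0.12500)
√(-43565 + (83 + v)*62) = √(-43565 + (83 + ⅛)*62) = √(-43565 + (665/8)*62) = √(-43565 + 20615/4) = √(-153645/4) = I*√153645/2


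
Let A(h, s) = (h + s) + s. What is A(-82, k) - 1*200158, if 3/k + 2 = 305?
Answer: -20224238/101 ≈ -2.0024e+5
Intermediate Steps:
k = 1/101 (k = 3/(-2 + 305) = 3/303 = 3*(1/303) = 1/101 ≈ 0.0099010)
A(h, s) = h + 2*s
A(-82, k) - 1*200158 = (-82 + 2*(1/101)) - 1*200158 = (-82 + 2/101) - 200158 = -8280/101 - 200158 = -20224238/101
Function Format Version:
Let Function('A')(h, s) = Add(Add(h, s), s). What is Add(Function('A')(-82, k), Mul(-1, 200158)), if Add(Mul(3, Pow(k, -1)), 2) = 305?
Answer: Rational(-20224238, 101) ≈ -2.0024e+5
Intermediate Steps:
k = Rational(1, 101) (k = Mul(3, Pow(Add(-2, 305), -1)) = Mul(3, Pow(303, -1)) = Mul(3, Rational(1, 303)) = Rational(1, 101) ≈ 0.0099010)
Function('A')(h, s) = Add(h, Mul(2, s))
Add(Function('A')(-82, k), Mul(-1, 200158)) = Add(Add(-82, Mul(2, Rational(1, 101))), Mul(-1, 200158)) = Add(Add(-82, Rational(2, 101)), -200158) = Add(Rational(-8280, 101), -200158) = Rational(-20224238, 101)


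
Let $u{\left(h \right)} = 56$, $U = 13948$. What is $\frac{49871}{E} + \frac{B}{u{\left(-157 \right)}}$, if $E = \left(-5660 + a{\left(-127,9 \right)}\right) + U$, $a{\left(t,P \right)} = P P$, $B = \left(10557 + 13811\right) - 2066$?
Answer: $\frac{13531301}{33476} \approx 404.21$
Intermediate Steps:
$B = 22302$ ($B = 24368 - 2066 = 22302$)
$a{\left(t,P \right)} = P^{2}$
$E = 8369$ ($E = \left(-5660 + 9^{2}\right) + 13948 = \left(-5660 + 81\right) + 13948 = -5579 + 13948 = 8369$)
$\frac{49871}{E} + \frac{B}{u{\left(-157 \right)}} = \frac{49871}{8369} + \frac{22302}{56} = 49871 \cdot \frac{1}{8369} + 22302 \cdot \frac{1}{56} = \frac{49871}{8369} + \frac{1593}{4} = \frac{13531301}{33476}$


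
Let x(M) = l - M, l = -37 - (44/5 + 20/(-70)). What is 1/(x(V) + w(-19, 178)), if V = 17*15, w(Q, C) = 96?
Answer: -35/7158 ≈ -0.0048896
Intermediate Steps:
l = -1593/35 (l = -37 - (44*(1/5) + 20*(-1/70)) = -37 - (44/5 - 2/7) = -37 - 1*298/35 = -37 - 298/35 = -1593/35 ≈ -45.514)
V = 255
x(M) = -1593/35 - M
1/(x(V) + w(-19, 178)) = 1/((-1593/35 - 1*255) + 96) = 1/((-1593/35 - 255) + 96) = 1/(-10518/35 + 96) = 1/(-7158/35) = -35/7158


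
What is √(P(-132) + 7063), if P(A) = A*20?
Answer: √4423 ≈ 66.506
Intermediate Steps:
P(A) = 20*A
√(P(-132) + 7063) = √(20*(-132) + 7063) = √(-2640 + 7063) = √4423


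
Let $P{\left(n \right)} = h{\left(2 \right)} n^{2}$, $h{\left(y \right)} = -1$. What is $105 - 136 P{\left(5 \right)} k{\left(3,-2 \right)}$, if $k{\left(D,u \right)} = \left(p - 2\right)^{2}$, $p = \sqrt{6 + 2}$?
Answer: $40905 - 27200 \sqrt{2} \approx 2438.4$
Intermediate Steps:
$p = 2 \sqrt{2}$ ($p = \sqrt{8} = 2 \sqrt{2} \approx 2.8284$)
$P{\left(n \right)} = - n^{2}$
$k{\left(D,u \right)} = \left(-2 + 2 \sqrt{2}\right)^{2}$ ($k{\left(D,u \right)} = \left(2 \sqrt{2} - 2\right)^{2} = \left(-2 + 2 \sqrt{2}\right)^{2}$)
$105 - 136 P{\left(5 \right)} k{\left(3,-2 \right)} = 105 - 136 - 5^{2} \left(12 - 8 \sqrt{2}\right) = 105 - 136 \left(-1\right) 25 \left(12 - 8 \sqrt{2}\right) = 105 - 136 \left(- 25 \left(12 - 8 \sqrt{2}\right)\right) = 105 - 136 \left(-300 + 200 \sqrt{2}\right) = 105 + \left(40800 - 27200 \sqrt{2}\right) = 40905 - 27200 \sqrt{2}$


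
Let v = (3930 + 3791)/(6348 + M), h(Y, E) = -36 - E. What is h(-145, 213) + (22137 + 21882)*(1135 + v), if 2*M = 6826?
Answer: 488012276175/9761 ≈ 4.9996e+7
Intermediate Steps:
M = 3413 (M = (½)*6826 = 3413)
v = 7721/9761 (v = (3930 + 3791)/(6348 + 3413) = 7721/9761 ≈ 0.79101)
h(-145, 213) + (22137 + 21882)*(1135 + v) = (-36 - 1*213) + (22137 + 21882)*(1135 + 7721/9761) = (-36 - 213) + 44019*(11086456/9761) = -249 + 488014706664/9761 = 488012276175/9761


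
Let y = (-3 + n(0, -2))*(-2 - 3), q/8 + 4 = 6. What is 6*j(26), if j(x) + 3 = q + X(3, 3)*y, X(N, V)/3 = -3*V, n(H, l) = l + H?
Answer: -3972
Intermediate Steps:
q = 16 (q = -32 + 8*6 = -32 + 48 = 16)
n(H, l) = H + l
y = 25 (y = (-3 + (0 - 2))*(-2 - 3) = (-3 - 2)*(-5) = -5*(-5) = 25)
X(N, V) = -9*V (X(N, V) = 3*(-3*V) = -9*V)
j(x) = -662 (j(x) = -3 + (16 - 9*3*25) = -3 + (16 - 27*25) = -3 + (16 - 675) = -3 - 659 = -662)
6*j(26) = 6*(-662) = -3972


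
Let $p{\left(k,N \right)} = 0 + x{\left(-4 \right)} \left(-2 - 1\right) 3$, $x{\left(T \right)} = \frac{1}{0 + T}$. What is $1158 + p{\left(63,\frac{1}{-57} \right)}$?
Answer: $\frac{4641}{4} \approx 1160.3$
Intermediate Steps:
$x{\left(T \right)} = \frac{1}{T}$
$p{\left(k,N \right)} = \frac{9}{4}$ ($p{\left(k,N \right)} = 0 + \frac{\left(-2 - 1\right) 3}{-4} = 0 - \frac{\left(-3\right) 3}{4} = 0 - - \frac{9}{4} = 0 + \frac{9}{4} = \frac{9}{4}$)
$1158 + p{\left(63,\frac{1}{-57} \right)} = 1158 + \frac{9}{4} = \frac{4641}{4}$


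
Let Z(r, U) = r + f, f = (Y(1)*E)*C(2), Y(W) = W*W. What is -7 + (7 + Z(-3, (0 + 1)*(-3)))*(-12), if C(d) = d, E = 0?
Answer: -55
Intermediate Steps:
Y(W) = W²
f = 0 (f = (1²*0)*2 = (1*0)*2 = 0*2 = 0)
Z(r, U) = r (Z(r, U) = r + 0 = r)
-7 + (7 + Z(-3, (0 + 1)*(-3)))*(-12) = -7 + (7 - 3)*(-12) = -7 + 4*(-12) = -7 - 48 = -55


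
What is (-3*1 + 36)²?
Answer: 1089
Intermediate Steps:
(-3*1 + 36)² = (-3 + 36)² = 33² = 1089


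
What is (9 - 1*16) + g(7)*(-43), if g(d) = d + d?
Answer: -609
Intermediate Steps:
g(d) = 2*d
(9 - 1*16) + g(7)*(-43) = (9 - 1*16) + (2*7)*(-43) = (9 - 16) + 14*(-43) = -7 - 602 = -609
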